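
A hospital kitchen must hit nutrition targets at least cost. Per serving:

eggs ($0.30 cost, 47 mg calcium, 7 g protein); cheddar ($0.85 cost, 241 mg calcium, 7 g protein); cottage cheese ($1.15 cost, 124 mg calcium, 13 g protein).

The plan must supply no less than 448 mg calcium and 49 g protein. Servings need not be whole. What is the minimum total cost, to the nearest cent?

$2.44

For a min-cost LP with two ≥-constraints, a basic feasible solution has at most two positive variables.
eggs only: max(448/47, 49/7) = 9.532 servings → $2.86.
cheddar only: max(448/241, 49/7) = 7 servings → $5.95.
cottage cheese only: max(448/124, 49/13) = 3.769 servings → $4.33.
eggs + cheddar with both tight: 6.387 servings and 0.6134 servings → $2.44.
eggs + cottage cheese with both tight: 0.9805 servings and 3.241 servings → $4.02.
cheddar + cottage cheese: intersection lies outside the first quadrant.
So the least-cost plan costs $2.44.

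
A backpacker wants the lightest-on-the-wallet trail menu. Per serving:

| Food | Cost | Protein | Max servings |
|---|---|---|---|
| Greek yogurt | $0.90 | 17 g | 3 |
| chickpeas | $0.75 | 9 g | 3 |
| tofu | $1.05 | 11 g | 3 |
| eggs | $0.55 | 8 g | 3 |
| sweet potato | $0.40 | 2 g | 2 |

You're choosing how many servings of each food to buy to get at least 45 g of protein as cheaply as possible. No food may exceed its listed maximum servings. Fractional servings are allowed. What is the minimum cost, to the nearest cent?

$2.38

Cost per g of protein: Greek yogurt $0.0529, eggs $0.0688, chickpeas $0.0833, tofu $0.0955, sweet potato $0.2000.
Take 2.647 servings of Greek yogurt: +45.0 g protein for $2.38 (total $2.38, still need 0.0 g).
Filling from the cheapest source first is optimal under one linear minimum: $2.38.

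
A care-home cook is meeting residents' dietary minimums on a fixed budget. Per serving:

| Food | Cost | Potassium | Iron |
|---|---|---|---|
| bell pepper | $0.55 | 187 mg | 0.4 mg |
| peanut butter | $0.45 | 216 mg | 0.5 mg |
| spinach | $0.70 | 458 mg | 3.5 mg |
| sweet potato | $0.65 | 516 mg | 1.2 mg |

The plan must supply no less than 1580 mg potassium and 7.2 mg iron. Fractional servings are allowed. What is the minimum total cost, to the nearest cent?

A basic optimal solution has at most two foods positive. Try each food alone and each pair with both targets met exactly.
bell pepper only: max(1580/187, 7.2/0.4) = 18 servings → $9.90.
peanut butter only: max(1580/216, 7.2/0.5) = 14.4 servings → $6.48.
spinach only: max(1580/458, 7.2/3.5) = 3.45 servings → $2.41.
sweet potato only: max(1580/516, 7.2/1.2) = 6 servings → $3.90.
bell pepper + peanut butter: the both-tight solution has a negative serving — not a feasible corner.
bell pepper + spinach with both tight: 4.737 servings and 1.516 servings → $3.67.
bell pepper + sweet potato with both targets exact would need a negative amount; discard.
peanut butter + spinach with both tight: 4.236 servings and 1.452 servings → $2.92.
peanut butter + sweet potato: the both-tight solution has a negative serving — not a feasible corner.
spinach + sweet potato with both tight: 1.448 servings and 1.777 servings → $2.17.
Cheapest feasible corner: $2.17.

$2.17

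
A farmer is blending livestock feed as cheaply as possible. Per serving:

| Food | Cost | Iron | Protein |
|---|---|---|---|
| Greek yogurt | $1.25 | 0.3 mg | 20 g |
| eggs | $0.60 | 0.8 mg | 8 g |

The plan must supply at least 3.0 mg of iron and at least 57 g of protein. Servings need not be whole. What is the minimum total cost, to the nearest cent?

$3.88

The cheapest plan sits at a corner of the feasible region — with two constraints it uses at most two foods.
Greek yogurt only: max(3.0/0.3, 57/20) = 10 servings → $12.50.
eggs only: max(3.0/0.8, 57/8) = 7.125 servings → $4.28.
Greek yogurt + eggs with both tight: 1.588 servings and 3.154 servings → $3.88.
So the least-cost plan costs $3.88.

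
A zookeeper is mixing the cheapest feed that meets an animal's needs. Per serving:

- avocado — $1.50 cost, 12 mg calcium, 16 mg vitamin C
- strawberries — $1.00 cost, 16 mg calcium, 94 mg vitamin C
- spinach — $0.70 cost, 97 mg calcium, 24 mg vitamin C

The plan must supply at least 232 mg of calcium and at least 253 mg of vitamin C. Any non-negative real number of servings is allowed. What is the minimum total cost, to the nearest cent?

Minimising a linear cost over {calcium ≥ 232, vitamin C ≥ 253, servings ≥ 0} — the optimum is at a vertex, using one or two foods.
avocado only: max(232/12, 253/16) = 19.33 servings → $29.00.
strawberries only: max(232/16, 253/94) = 14.5 servings → $14.50.
spinach only: max(232/97, 253/24) = 10.54 servings → $7.38.
avocado + strawberries with both targets exact would need a negative amount; discard.
avocado + spinach with both tight: 15.01 servings and 0.5348 servings → $22.89.
strawberries + spinach with both tight: 2.172 servings and 2.033 servings → $3.60.
So the least-cost plan costs $3.60.

$3.60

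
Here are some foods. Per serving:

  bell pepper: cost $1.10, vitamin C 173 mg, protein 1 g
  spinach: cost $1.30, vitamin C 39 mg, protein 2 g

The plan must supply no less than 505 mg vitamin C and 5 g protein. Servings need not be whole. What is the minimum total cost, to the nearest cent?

With two linear requirements the optimum uses one or two foods; enumerate the corners.
bell pepper only: max(505/173, 5/1) = 5 servings → $5.50.
spinach only: max(505/39, 5/2) = 12.95 servings → $16.83.
bell pepper + spinach with both tight: 2.655 servings and 1.173 servings → $4.44.
The minimum over all feasible corners is $4.44.

$4.44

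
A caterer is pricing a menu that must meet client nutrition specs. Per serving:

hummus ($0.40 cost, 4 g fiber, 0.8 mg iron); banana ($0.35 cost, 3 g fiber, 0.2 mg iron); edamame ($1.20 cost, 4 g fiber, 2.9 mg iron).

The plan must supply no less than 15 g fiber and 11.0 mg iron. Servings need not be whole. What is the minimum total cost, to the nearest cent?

A basic optimal solution has at most two foods positive. Try each food alone and each pair with both targets met exactly.
hummus only: max(15/4, 11.0/0.8) = 13.75 servings → $5.50.
banana only: max(15/3, 11.0/0.2) = 55 servings → $19.25.
edamame only: max(15/4, 11.0/2.9) = 3.793 servings → $4.55.
hummus + banana: intersection lies outside the first quadrant.
hummus + edamame with both targets exact would need a negative amount; discard.
banana + edamame: the both-tight solution has a negative serving — not a feasible corner.
Cheapest feasible corner: $4.55.

$4.55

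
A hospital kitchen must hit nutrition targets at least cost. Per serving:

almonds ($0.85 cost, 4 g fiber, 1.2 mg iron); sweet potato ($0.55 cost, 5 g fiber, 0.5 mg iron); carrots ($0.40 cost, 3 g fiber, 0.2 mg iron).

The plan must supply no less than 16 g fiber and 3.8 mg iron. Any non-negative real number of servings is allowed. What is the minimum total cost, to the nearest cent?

$2.89

Compare the cost at each extreme point of the feasible region.
almonds only: max(16/4, 3.8/1.2) = 4 servings → $3.40.
sweet potato only: max(16/5, 3.8/0.5) = 7.6 servings → $4.18.
carrots only: max(16/3, 3.8/0.2) = 19 servings → $7.60.
almonds + sweet potato with both tight: 2.75 servings and 1 serving → $2.89.
almonds + carrots with both tight: 2.929 servings and 1.429 servings → $3.06.
sweet potato + carrots: the both-tight solution has a negative serving — not a feasible corner.
So the least-cost plan costs $2.89.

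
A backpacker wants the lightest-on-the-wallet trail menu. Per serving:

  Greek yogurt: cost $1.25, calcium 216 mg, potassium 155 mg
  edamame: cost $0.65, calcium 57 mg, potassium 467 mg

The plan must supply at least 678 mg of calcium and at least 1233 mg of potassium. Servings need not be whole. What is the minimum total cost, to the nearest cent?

Compare the cost at each extreme point of the feasible region.
Greek yogurt only: max(678/216, 1233/155) = 7.955 servings → $9.94.
edamame only: max(678/57, 1233/467) = 11.89 servings → $7.73.
Greek yogurt + edamame with both tight: 2.677 servings and 1.752 servings → $4.48.
So the least-cost plan costs $4.48.

$4.48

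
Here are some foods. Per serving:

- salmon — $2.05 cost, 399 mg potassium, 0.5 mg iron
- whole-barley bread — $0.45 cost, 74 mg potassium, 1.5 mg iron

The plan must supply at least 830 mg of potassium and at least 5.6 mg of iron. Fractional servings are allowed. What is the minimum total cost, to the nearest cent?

$4.49

With two linear requirements the optimum uses one or two foods; enumerate the corners.
salmon only: max(830/399, 5.6/0.5) = 11.2 servings → $22.96.
whole-barley bread only: max(830/74, 5.6/1.5) = 11.22 servings → $5.05.
salmon + whole-barley bread with both tight: 1.479 servings and 3.24 servings → $4.49.
So the least-cost plan costs $4.49.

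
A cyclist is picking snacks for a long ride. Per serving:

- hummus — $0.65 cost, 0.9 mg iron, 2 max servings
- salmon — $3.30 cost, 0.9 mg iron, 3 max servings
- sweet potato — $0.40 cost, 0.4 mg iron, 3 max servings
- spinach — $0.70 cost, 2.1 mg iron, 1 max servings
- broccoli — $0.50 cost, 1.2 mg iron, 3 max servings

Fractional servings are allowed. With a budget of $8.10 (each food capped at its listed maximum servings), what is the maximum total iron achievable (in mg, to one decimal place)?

9.6 mg

Iron per dollar: spinach 3, broccoli 2.4, hummus 1.385, sweet potato 1, salmon 0.2727.
Take 1 serving of spinach: spends $0.70, +2.1 mg iron (running total 2.1 mg).
Take 3 servings of broccoli: spends $1.50, +3.6 mg iron (running total 5.7 mg).
Take 2 servings of hummus: spends $1.30, +1.8 mg iron (running total 7.5 mg).
Take 3 servings of sweet potato: spends $1.20, +1.2 mg iron (running total 8.7 mg).
Take 1.03 servings of salmon: spends $3.40, +0.9 mg iron (running total 9.6 mg).
Filling greedily by iron-per-dollar is optimal for one linear limit, giving 9.6 mg.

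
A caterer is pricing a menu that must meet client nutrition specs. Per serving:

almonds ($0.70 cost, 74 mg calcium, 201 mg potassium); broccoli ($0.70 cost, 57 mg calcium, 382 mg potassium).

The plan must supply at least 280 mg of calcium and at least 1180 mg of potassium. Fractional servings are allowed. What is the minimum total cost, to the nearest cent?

$2.95

At the optimum either one food covers both requirements or two foods hit both targets exactly; no other combination can be cheaper.
almonds only: max(280/74, 1180/201) = 5.871 servings → $4.11.
broccoli only: max(280/57, 1180/382) = 4.912 servings → $3.44.
almonds + broccoli with both tight: 2.362 servings and 1.846 servings → $2.95.
So the least-cost plan costs $2.95.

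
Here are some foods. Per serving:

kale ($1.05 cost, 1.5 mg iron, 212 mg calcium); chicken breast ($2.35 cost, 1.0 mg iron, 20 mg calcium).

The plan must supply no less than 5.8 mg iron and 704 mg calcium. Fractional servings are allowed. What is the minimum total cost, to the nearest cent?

At the optimum either one food covers both requirements or two foods hit both targets exactly; no other combination can be cheaper.
kale only: max(5.8/1.5, 704/212) = 3.867 servings → $4.06.
chicken breast only: max(5.8/1.0, 704/20) = 35.2 servings → $82.72.
kale + chicken breast with both tight: 3.231 servings and 0.9538 servings → $5.63.
The minimum over all feasible corners is $4.06.

$4.06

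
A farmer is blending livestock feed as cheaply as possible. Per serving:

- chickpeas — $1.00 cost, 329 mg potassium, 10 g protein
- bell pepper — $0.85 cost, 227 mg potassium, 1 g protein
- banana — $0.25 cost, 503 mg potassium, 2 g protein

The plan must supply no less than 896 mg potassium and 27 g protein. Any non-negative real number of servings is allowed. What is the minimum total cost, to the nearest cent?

$2.70

At the optimum either one food covers both requirements or two foods hit both targets exactly; no other combination can be cheaper.
chickpeas only: max(896/329, 27/10) = 2.723 servings → $2.72.
bell pepper only: max(896/227, 27/1) = 27 servings → $22.95.
banana only: max(896/503, 27/2) = 13.5 servings → $3.38.
chickpeas + bell pepper with both tight: 2.696 servings and 0.03967 servings → $2.73.
chickpeas + banana with both tight: 2.696 servings and 0.01761 servings → $2.70.
bell pepper + banana: the both-tight solution has a negative serving — not a feasible corner.
The minimum over all feasible corners is $2.70.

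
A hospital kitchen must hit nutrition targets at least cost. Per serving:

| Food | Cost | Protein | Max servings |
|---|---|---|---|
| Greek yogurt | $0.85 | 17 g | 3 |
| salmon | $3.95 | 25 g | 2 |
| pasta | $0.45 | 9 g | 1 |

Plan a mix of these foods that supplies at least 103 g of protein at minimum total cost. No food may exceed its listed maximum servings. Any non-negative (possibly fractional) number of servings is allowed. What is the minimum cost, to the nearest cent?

Cost per g of protein: Greek yogurt $0.0500, pasta $0.0500, salmon $0.1580.
Take 3 servings of Greek yogurt: +51.0 g protein for $2.55 (total $2.55, still need 52.0 g).
Take 1 serving of pasta: +9.0 g protein for $0.45 (total $3.00, still need 43.0 g).
Take 1.72 servings of salmon: +43.0 g protein for $6.79 (total $9.79, still need 0.0 g).
Filling from the cheapest source first is optimal under one linear minimum: $9.79.

$9.79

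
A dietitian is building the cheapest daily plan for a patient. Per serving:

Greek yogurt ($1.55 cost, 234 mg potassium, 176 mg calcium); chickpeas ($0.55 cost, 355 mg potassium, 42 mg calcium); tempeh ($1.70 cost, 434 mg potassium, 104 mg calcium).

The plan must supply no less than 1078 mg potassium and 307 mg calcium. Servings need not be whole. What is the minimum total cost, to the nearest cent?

$3.11

Two binding constraints pin down two serving amounts, so the optimal mix uses at most two foods. The candidates are each food alone (scaled to the tighter of potassium/calcium) and each pair with both constraints tight.
Greek yogurt only: max(1078/234, 307/176) = 4.607 servings → $7.14.
chickpeas only: max(1078/355, 307/42) = 7.31 servings → $4.02.
tempeh only: max(1078/434, 307/104) = 2.952 servings → $5.02.
Greek yogurt + chickpeas with both tight: 1.21 servings and 2.239 servings → $3.11.
Greek yogurt + tempeh with both tight: 0.4059 servings and 2.265 servings → $4.48.
chickpeas + tempeh with both targets exact would need a negative amount; discard.
Cheapest feasible corner: $3.11.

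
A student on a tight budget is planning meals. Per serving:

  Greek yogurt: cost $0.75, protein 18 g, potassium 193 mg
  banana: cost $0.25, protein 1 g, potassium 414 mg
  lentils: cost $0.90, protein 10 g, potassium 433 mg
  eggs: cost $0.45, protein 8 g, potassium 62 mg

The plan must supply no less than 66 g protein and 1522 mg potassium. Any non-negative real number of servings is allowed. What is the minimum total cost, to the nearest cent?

For a min-cost LP with two ≥-constraints, a basic feasible solution has at most two positive variables.
Greek yogurt only: max(66/18, 1522/193) = 7.886 servings → $5.91.
banana only: max(66/1, 1522/414) = 66 servings → $16.50.
lentils only: max(66/10, 1522/433) = 6.6 servings → $5.94.
eggs only: max(66/8, 1522/62) = 24.55 servings → $11.05.
Greek yogurt + banana with both tight: 3.554 servings and 2.019 servings → $3.17.
Greek yogurt + lentils with both tight: 2.278 servings and 2.5 servings → $3.96.
Greek yogurt + eggs: the both-tight solution has a negative serving — not a feasible corner.
banana + lentils: the both-tight solution has a negative serving — not a feasible corner.
banana + eggs with both tight: 2.487 servings and 7.939 servings → $4.19.
lentils + eggs with both tight: 2.842 servings and 4.697 servings → $4.67.
The minimum over all feasible corners is $3.17.

$3.17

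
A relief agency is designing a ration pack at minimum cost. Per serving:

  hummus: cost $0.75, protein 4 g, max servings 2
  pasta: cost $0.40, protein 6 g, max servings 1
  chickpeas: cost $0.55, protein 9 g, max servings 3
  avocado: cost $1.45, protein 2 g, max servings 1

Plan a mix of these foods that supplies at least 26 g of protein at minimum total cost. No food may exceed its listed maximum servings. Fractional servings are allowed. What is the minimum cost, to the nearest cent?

Cost per g of protein: chickpeas $0.0611, pasta $0.0667, hummus $0.1875, avocado $0.7250.
Take 2.889 servings of chickpeas: +26.0 g protein for $1.59 (total $1.59, still need 0.0 g).
Greedy by cheapest-per-g is optimal for a single linear constraint, so the minimum cost is $1.59.

$1.59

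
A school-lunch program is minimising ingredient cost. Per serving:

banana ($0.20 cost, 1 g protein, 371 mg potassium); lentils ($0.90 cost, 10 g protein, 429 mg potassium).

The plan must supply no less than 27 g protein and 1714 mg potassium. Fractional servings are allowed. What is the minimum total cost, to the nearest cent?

For a min-cost LP with two ≥-constraints, a basic feasible solution has at most two positive variables.
banana only: max(27/1, 1714/371) = 27 servings → $5.40.
lentils only: max(27/10, 1714/429) = 3.995 servings → $3.60.
banana + lentils with both tight: 1.694 servings and 2.531 servings → $2.62.
So the least-cost plan costs $2.62.

$2.62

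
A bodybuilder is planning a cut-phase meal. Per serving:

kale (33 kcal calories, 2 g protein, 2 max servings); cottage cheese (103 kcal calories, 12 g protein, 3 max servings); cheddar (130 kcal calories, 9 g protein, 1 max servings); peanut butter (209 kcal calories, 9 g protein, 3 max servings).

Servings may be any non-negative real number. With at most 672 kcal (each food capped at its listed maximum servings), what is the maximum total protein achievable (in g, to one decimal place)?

56.2 g

Protein per kcal: cottage cheese 0.1165, cheddar 0.06923, kale 0.06061, peanut butter 0.04306.
Take 3 servings of cottage cheese: uses 309 kcal, +36.0 g protein (running total 36.0 g).
Take 1 serving of cheddar: uses 130 kcal, +9.0 g protein (running total 45.0 g).
Take 2 servings of kale: uses 66 kcal, +4.0 g protein (running total 49.0 g).
Take 0.799 servings of peanut butter: uses 167 kcal, +7.2 g protein (running total 56.2 g).
Greedy by best ratio exhausts the calories allowance optimally: 56.2 g.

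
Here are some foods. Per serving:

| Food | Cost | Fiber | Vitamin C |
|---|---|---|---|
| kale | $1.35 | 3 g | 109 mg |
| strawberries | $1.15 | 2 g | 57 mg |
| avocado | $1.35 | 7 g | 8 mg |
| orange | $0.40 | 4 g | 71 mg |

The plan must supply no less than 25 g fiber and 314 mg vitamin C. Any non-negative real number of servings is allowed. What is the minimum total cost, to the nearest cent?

Two binding constraints pin down two serving amounts, so the optimal mix uses at most two foods. The candidates are each food alone (scaled to the tighter of fiber/vitamin C) and each pair with both constraints tight.
kale only: max(25/3, 314/109) = 8.333 servings → $11.25.
strawberries only: max(25/2, 314/57) = 12.5 servings → $14.38.
avocado only: max(25/7, 314/8) = 39.25 servings → $52.99.
orange only: max(25/4, 314/71) = 6.25 servings → $2.50.
kale + strawberries: intersection lies outside the first quadrant.
kale + avocado with both tight: 2.704 servings and 2.413 servings → $6.91.
kale + orange: intersection lies outside the first quadrant.
strawberries + avocado with both tight: 5.217 servings and 2.081 servings → $8.81.
strawberries + orange: intersection lies outside the first quadrant.
avocado + orange with both tight: 1.116 servings and 4.297 servings → $3.23.
Cheapest feasible corner: $2.50.

$2.50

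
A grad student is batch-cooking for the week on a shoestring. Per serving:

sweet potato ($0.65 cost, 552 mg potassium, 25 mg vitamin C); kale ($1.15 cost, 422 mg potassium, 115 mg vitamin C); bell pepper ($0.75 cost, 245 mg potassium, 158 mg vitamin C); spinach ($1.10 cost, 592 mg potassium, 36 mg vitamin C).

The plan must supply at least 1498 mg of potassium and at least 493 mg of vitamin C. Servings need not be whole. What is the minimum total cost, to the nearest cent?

This is a tiny linear program; its minimum lies at a vertex of the feasible set. List the vertices and price them.
sweet potato only: max(1498/552, 493/25) = 19.72 servings → $12.82.
kale only: max(1498/422, 493/115) = 4.287 servings → $4.93.
bell pepper only: max(1498/245, 493/158) = 6.114 servings → $4.59.
spinach only: max(1498/592, 493/36) = 13.69 servings → $15.06.
sweet potato + kale with both targets exact would need a negative amount; discard.
sweet potato + bell pepper with both tight: 1.429 servings and 2.894 servings → $3.10.
sweet potato + spinach: the both-tight solution has a negative serving — not a feasible corner.
kale + bell pepper with both tight: 3.01 servings and 0.9292 servings → $4.16.
kale + spinach: intersection lies outside the first quadrant.
bell pepper + spinach with both tight: 2.809 servings and 1.368 servings → $3.61.
The minimum over all feasible corners is $3.10.

$3.10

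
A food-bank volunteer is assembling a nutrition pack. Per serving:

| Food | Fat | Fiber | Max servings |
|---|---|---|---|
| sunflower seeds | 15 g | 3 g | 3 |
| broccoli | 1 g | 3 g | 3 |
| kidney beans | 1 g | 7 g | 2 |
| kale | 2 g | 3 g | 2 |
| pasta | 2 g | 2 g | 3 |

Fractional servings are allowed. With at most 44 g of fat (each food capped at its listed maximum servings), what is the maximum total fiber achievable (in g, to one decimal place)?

40.8 g

Fiber per g fat: kidney beans 7, broccoli 3, kale 1.5, pasta 1, sunflower seeds 0.2.
Take 2 servings of kidney beans: uses 2 g fat, +14.0 g fiber (running total 14.0 g).
Take 3 servings of broccoli: uses 3 g fat, +9.0 g fiber (running total 23.0 g).
Take 2 servings of kale: uses 4 g fat, +6.0 g fiber (running total 29.0 g).
Take 3 servings of pasta: uses 6 g fat, +6.0 g fiber (running total 35.0 g).
Take 1.933 servings of sunflower seeds: uses 29 g fat, +5.8 g fiber (running total 40.8 g).
Greedy by best ratio exhausts the fat allowance optimally: 40.8 g.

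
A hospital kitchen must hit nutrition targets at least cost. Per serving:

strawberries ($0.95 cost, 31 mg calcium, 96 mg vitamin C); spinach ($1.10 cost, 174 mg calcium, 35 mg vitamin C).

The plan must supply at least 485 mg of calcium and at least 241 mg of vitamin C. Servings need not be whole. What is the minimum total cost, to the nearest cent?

Minimising a linear cost over {calcium ≥ 485, vitamin C ≥ 241, servings ≥ 0} — the optimum is at a vertex, using one or two foods.
strawberries only: max(485/31, 241/96) = 15.65 servings → $14.86.
spinach only: max(485/174, 241/35) = 6.886 servings → $7.57.
strawberries + spinach with both tight: 1.598 servings and 2.503 servings → $4.27.
So the least-cost plan costs $4.27.

$4.27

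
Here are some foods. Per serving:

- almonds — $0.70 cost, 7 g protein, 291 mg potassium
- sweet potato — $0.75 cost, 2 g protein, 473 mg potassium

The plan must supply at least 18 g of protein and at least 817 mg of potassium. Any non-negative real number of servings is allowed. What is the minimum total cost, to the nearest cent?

$1.90

almonds only: max(18/7, 817/291) = 2.808 servings → $1.97.
sweet potato only: max(18/2, 817/473) = 9 servings → $6.75.
almonds + sweet potato with both tight: 2.521 servings and 0.1763 servings → $1.90.
So the least-cost plan costs $1.90.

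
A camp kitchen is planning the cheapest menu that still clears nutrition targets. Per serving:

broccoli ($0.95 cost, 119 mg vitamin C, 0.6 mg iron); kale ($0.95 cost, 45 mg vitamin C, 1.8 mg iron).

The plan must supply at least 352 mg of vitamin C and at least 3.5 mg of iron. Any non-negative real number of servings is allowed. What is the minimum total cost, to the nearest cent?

Compare the cost at each extreme point of the feasible region.
broccoli only: max(352/119, 3.5/0.6) = 5.833 servings → $5.54.
kale only: max(352/45, 3.5/1.8) = 7.822 servings → $7.43.
broccoli + kale with both tight: 2.543 servings and 1.097 servings → $3.46.
Cheapest feasible corner: $3.46.

$3.46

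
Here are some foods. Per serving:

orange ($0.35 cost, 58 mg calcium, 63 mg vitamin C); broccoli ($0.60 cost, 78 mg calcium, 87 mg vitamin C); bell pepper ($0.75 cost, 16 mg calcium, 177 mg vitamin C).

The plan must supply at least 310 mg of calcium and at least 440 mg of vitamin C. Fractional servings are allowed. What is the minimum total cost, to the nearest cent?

$2.29

For a min-cost LP with two ≥-constraints, a basic feasible solution has at most two positive variables.
orange only: max(310/58, 440/63) = 6.984 servings → $2.44.
broccoli only: max(310/78, 440/87) = 5.057 servings → $3.03.
bell pepper only: max(310/16, 440/177) = 19.38 servings → $14.53.
orange + broccoli: intersection lies outside the first quadrant.
orange + bell pepper with both tight: 5.166 servings and 0.647 servings → $2.29.
broccoli + bell pepper with both tight: 3.853 servings and 0.5921 servings → $2.76.
The minimum over all feasible corners is $2.29.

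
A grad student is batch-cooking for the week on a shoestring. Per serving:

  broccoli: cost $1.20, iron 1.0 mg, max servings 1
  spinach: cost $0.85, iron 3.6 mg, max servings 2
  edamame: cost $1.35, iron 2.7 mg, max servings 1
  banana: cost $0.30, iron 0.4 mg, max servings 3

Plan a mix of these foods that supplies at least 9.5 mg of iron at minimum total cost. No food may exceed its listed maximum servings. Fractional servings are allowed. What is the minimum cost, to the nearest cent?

Cost per mg of iron: spinach $0.2361, edamame $0.5000, banana $0.7500, broccoli $1.2000.
Take 2 servings of spinach: +7.2 mg iron for $1.70 (total $1.70, still need 2.3 mg).
Take 0.8519 servings of edamame: +2.3 mg iron for $1.15 (total $2.85, still need 0.0 mg).
Greedy by cheapest-per-mg is optimal for a single linear constraint, so the minimum cost is $2.85.

$2.85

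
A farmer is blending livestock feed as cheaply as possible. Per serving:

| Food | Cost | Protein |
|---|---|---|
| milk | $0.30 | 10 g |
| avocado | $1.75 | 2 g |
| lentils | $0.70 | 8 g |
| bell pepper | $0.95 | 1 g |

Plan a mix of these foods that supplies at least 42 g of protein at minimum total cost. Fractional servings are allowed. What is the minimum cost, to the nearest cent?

$1.26

Cost per g of protein: milk $0.0300, lentils $0.0875, avocado $0.8750, bell pepper $0.9500.
With no serving limits, use only milk: 42 g / 10 g = 4.2 servings × $0.30 = $1.26.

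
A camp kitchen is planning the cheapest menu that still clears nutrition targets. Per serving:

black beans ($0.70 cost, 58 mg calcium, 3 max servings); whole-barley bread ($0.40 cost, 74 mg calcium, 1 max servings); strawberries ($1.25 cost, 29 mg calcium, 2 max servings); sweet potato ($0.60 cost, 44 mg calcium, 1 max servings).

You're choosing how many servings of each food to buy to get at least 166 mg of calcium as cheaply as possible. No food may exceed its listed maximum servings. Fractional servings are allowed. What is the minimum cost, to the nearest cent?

Cost per mg of calcium: whole-barley bread $0.0054, black beans $0.0121, sweet potato $0.0136, strawberries $0.0431.
Take 1 serving of whole-barley bread: +74.0 mg calcium for $0.40 (total $0.40, still need 92.0 mg).
Take 1.586 servings of black beans: +92.0 mg calcium for $1.11 (total $1.51, still need 0.0 mg).
Filling from the cheapest source first is optimal under one linear minimum: $1.51.

$1.51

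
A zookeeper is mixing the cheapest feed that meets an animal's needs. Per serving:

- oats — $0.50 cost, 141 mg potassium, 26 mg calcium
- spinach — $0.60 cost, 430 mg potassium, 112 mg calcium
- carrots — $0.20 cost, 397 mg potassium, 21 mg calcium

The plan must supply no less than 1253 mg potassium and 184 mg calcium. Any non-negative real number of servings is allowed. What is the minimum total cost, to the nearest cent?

$1.14

An LP optimum is at a vertex; with two nutrient constraints at most two foods are used. Check each candidate.
oats only: max(1253/141, 184/26) = 8.887 servings → $4.44.
spinach only: max(1253/430, 184/112) = 2.914 servings → $1.75.
carrots only: max(1253/397, 184/21) = 8.762 servings → $1.75.
oats + spinach with both targets exact would need a negative amount; discard.
oats + carrots with both tight: 6.349 servings and 0.9012 servings → $3.35.
spinach + carrots with both tight: 1.319 servings and 1.728 servings → $1.14.
So the least-cost plan costs $1.14.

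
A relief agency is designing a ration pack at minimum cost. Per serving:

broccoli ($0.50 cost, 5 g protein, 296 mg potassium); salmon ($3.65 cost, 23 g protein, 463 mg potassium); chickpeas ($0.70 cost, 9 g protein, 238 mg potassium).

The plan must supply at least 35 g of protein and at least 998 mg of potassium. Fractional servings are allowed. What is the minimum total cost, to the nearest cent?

At the optimum either one food covers both requirements or two foods hit both targets exactly; no other combination can be cheaper.
broccoli only: max(35/5, 998/296) = 7 servings → $3.50.
salmon only: max(35/23, 998/463) = 2.156 servings → $7.87.
chickpeas only: max(35/9, 998/238) = 4.193 servings → $2.94.
broccoli + salmon with both tight: 1.502 servings and 1.195 servings → $5.11.
broccoli + chickpeas with both tight: 0.4423 servings and 3.643 servings → $2.77.
salmon + chickpeas: intersection lies outside the first quadrant.
So the least-cost plan costs $2.77.

$2.77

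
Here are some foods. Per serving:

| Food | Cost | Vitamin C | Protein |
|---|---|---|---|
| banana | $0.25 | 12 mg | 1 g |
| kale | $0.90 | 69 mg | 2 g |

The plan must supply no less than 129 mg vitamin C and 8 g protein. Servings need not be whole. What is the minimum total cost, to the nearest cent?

$2.29

Compare the cost at each extreme point of the feasible region.
banana only: max(129/12, 8/1) = 10.75 servings → $2.69.
kale only: max(129/69, 8/2) = 4 servings → $3.60.
banana + kale with both tight: 6.533 servings and 0.7333 servings → $2.29.
Cheapest feasible corner: $2.29.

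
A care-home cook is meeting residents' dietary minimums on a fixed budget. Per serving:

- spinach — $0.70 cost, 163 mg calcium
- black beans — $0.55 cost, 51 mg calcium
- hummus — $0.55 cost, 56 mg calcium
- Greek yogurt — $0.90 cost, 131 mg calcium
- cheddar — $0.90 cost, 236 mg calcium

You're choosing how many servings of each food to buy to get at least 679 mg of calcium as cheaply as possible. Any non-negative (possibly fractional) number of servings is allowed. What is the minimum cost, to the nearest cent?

Cost per mg of calcium: cheddar $0.0038, spinach $0.0043, Greek yogurt $0.0069, hummus $0.0098, black beans $0.0108.
With no serving limits, use only cheddar: 679 mg / 236 mg = 2.877 servings × $0.90 = $2.59.

$2.59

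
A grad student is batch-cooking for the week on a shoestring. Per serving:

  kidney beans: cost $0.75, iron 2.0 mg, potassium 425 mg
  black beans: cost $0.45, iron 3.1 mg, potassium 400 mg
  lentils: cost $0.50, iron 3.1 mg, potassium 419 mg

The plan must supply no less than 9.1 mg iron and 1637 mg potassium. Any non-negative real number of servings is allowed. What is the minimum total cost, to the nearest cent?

At the optimum either one food covers both requirements or two foods hit both targets exactly; no other combination can be cheaper.
kidney beans only: max(9.1/2.0, 1637/425) = 4.55 servings → $3.41.
black beans only: max(9.1/3.1, 1637/400) = 4.093 servings → $1.84.
lentils only: max(9.1/3.1, 1637/419) = 3.907 servings → $1.95.
kidney beans + black beans with both tight: 2.772 servings and 1.147 servings → $2.60.
kidney beans + lentils with both tight: 2.631 servings and 1.238 servings → $2.59.
black beans + lentils: the both-tight solution has a negative serving — not a feasible corner.
The minimum over all feasible corners is $1.84.

$1.84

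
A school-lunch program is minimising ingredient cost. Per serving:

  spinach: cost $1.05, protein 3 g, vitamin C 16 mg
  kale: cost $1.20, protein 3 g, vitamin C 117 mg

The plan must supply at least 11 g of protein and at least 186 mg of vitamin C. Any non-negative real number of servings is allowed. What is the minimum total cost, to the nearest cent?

This is a tiny linear program; its minimum lies at a vertex of the feasible set. List the vertices and price them.
spinach only: max(11/3, 186/16) = 11.62 servings → $12.21.
kale only: max(11/3, 186/117) = 3.667 servings → $4.40.
spinach + kale with both tight: 2.406 servings and 1.261 servings → $4.04.
The minimum over all feasible corners is $4.04.

$4.04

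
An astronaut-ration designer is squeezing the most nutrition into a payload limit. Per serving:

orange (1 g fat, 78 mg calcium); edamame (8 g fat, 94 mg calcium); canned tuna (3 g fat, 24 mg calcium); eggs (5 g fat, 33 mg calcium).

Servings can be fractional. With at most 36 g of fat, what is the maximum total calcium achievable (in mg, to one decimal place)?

Calcium per g fat: orange 78, edamame 11.75, canned tuna 8, eggs 6.6.
With no serving limits, spend the whole fat allowance on orange: 36 g / 1 g × 78 mg = 2808.0 mg.

2808.0 mg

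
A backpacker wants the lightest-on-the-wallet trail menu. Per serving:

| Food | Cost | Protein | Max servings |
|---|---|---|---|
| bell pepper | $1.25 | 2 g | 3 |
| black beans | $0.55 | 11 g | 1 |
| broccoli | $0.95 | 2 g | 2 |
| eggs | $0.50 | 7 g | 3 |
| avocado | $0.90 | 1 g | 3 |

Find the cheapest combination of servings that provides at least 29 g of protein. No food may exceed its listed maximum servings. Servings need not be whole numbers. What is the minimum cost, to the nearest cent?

$1.84

Cost per g of protein: black beans $0.0500, eggs $0.0714, broccoli $0.4750, bell pepper $0.6250, avocado $0.9000.
Take 1 serving of black beans: +11.0 g protein for $0.55 (total $0.55, still need 18.0 g).
Take 2.571 servings of eggs: +18.0 g protein for $1.29 (total $1.84, still need 0.0 g).
Filling from the cheapest source first is optimal under one linear minimum: $1.84.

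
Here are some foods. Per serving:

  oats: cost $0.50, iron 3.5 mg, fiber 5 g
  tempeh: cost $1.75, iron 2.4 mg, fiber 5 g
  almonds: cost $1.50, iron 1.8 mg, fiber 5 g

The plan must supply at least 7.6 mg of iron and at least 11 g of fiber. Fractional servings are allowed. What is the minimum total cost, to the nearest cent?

This is a tiny linear program; its minimum lies at a vertex of the feasible set. List the vertices and price them.
oats only: max(7.6/3.5, 11/5) = 2.2 servings → $1.10.
tempeh only: max(7.6/2.4, 11/5) = 3.167 servings → $5.54.
almonds only: max(7.6/1.8, 11/5) = 4.222 servings → $6.33.
oats + tempeh with both tight: 2.109 servings and 0.09091 servings → $1.21.
oats + almonds with both tight: 2.141 servings and 0.05882 servings → $1.16.
tempeh + almonds: intersection lies outside the first quadrant.
The minimum over all feasible corners is $1.10.

$1.10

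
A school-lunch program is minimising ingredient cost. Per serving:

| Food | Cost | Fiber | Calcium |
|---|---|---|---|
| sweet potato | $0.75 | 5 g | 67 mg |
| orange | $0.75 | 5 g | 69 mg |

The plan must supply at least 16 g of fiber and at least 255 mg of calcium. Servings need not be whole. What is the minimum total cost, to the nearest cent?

Two binding constraints pin down two serving amounts, so the optimal mix uses at most two foods. The candidates are each food alone (scaled to the tighter of fiber/calcium) and each pair with both constraints tight.
sweet potato only: max(16/5, 255/67) = 3.806 servings → $2.85.
orange only: max(16/5, 255/69) = 3.696 servings → $2.77.
sweet potato + orange: intersection lies outside the first quadrant.
Cheapest feasible corner: $2.77.

$2.77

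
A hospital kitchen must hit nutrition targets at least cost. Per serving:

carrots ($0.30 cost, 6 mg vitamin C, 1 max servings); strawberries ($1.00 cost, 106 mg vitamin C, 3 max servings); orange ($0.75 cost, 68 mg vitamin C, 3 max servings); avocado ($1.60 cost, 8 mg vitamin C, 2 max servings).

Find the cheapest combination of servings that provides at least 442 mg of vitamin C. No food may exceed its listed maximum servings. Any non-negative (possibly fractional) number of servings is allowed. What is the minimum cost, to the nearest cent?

$4.37

Cost per mg of vitamin C: strawberries $0.0094, orange $0.0110, carrots $0.0500, avocado $0.2000.
Take 3 servings of strawberries: +318.0 mg vitamin C for $3.00 (total $3.00, still need 124.0 mg).
Take 1.824 servings of orange: +124.0 mg vitamin C for $1.37 (total $4.37, still need 0.0 mg).
Greedy by cheapest-per-mg is optimal for a single linear constraint, so the minimum cost is $4.37.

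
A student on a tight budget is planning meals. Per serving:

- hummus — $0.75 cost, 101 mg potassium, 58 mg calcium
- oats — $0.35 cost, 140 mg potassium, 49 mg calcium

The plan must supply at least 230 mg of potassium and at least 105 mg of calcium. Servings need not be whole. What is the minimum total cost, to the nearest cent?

Compare the cost at each extreme point of the feasible region.
hummus only: max(230/101, 105/58) = 2.277 servings → $1.71.
oats only: max(230/140, 105/49) = 2.143 servings → $0.75.
hummus + oats with both tight: 1.082 servings and 0.8625 servings → $1.11.
So the least-cost plan costs $0.75.

$0.75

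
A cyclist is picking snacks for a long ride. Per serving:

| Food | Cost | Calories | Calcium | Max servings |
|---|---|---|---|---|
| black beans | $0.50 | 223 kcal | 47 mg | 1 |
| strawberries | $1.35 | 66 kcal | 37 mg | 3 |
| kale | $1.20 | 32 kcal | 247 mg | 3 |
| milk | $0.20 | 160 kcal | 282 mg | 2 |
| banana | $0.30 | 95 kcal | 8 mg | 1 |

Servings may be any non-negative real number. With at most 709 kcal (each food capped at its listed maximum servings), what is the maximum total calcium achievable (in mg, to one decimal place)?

1436.0 mg

Calcium per kcal: kale 7.719, milk 1.762, strawberries 0.5606, black beans 0.2108, banana 0.08421.
Take 3 servings of kale: uses 96 kcal, +741.0 mg calcium (running total 741.0 mg).
Take 2 servings of milk: uses 320 kcal, +564.0 mg calcium (running total 1305.0 mg).
Take 3 servings of strawberries: uses 198 kcal, +111.0 mg calcium (running total 1416.0 mg).
Take 0.426 servings of black beans: uses 95 kcal, +20.0 mg calcium (running total 1436.0 mg).
Greedy by best ratio exhausts the calories allowance optimally: 1436.0 mg.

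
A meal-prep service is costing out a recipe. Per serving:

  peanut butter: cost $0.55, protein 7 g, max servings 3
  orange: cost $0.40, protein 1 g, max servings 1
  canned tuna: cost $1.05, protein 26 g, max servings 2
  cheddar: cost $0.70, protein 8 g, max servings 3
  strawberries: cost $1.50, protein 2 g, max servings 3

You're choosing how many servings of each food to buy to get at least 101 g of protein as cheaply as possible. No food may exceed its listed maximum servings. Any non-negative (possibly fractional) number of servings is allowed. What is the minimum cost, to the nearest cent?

Cost per g of protein: canned tuna $0.0404, peanut butter $0.0786, cheddar $0.0875, orange $0.4000, strawberries $0.7500.
Take 2 servings of canned tuna: +52.0 g protein for $2.10 (total $2.10, still need 49.0 g).
Take 3 servings of peanut butter: +21.0 g protein for $1.65 (total $3.75, still need 28.0 g).
Take 3 servings of cheddar: +24.0 g protein for $2.10 (total $5.85, still need 4.0 g).
Take 1 serving of orange: +1.0 g protein for $0.40 (total $6.25, still need 3.0 g).
Take 1.5 servings of strawberries: +3.0 g protein for $2.25 (total $8.50, still need 0.0 g).
Greedy by cheapest-per-g is optimal for a single linear constraint, so the minimum cost is $8.50.

$8.50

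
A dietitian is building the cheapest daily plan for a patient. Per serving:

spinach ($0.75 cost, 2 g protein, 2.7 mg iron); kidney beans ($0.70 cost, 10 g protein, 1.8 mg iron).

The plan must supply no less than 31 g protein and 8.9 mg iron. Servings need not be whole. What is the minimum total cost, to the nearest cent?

$3.04

At the optimum either one food covers both requirements or two foods hit both targets exactly; no other combination can be cheaper.
spinach only: max(31/2, 8.9/2.7) = 15.5 servings → $11.62.
kidney beans only: max(31/10, 8.9/1.8) = 4.944 servings → $3.46.
spinach + kidney beans with both tight: 1.419 servings and 2.816 servings → $3.04.
So the least-cost plan costs $3.04.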